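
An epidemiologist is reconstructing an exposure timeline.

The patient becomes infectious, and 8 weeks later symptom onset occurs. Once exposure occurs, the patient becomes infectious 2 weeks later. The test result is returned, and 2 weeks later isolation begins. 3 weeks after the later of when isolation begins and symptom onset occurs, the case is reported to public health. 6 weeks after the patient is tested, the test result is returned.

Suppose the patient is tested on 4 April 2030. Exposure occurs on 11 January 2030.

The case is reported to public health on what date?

20 June 2030

The patient is tested: Apr 4, 2030.
The test result is returned: Apr 4, 2030 + 6 weeks = May 16, 2030.
Isolation begins: May 16, 2030 + 2 weeks = May 30, 2030.
Exposure occurs: Jan 11, 2030.
The patient becomes infectious: Jan 11, 2030 + 2 weeks = Jan 25, 2030.
Symptom onset occurs: Jan 25, 2030 + 8 weeks = Mar 22, 2030.
Both prerequisites met — isolation begins (May 30, 2030), symptom onset occurs (Mar 22, 2030); the later is May 30, 2030.
The case is reported to public health: May 30, 2030 + 3 weeks = Jun 20, 2030.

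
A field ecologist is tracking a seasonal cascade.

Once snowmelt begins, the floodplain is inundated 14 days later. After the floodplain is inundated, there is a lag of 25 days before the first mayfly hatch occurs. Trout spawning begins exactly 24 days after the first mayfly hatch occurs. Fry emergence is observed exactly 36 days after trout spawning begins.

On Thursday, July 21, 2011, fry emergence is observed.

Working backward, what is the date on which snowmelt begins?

Wednesday, April 13, 2011

Fry emergence is observed: Jul 21, 2011.
Trout spawning begins: Jul 21, 2011 − 36 days = Jun 15, 2011.
The first mayfly hatch occurs: Jun 15, 2011 − 24 days = May 22, 2011.
The floodplain is inundated: May 22, 2011 − 25 days = Apr 27, 2011.
Snowmelt begins: Apr 27, 2011 − 14 days = Apr 13, 2011.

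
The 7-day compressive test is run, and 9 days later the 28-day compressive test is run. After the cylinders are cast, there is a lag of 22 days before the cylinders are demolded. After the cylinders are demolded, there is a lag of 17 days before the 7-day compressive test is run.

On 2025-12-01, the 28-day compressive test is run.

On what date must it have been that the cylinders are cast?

The 28-day compressive test is run: Dec 1, 2025.
The 7-day compressive test is run: Dec 1, 2025 − 9 days = Nov 22, 2025.
The cylinders are demolded: Nov 22, 2025 − 17 days = Nov 5, 2025.
The cylinders are cast: Nov 5, 2025 − 22 days = Oct 14, 2025.

2025-10-14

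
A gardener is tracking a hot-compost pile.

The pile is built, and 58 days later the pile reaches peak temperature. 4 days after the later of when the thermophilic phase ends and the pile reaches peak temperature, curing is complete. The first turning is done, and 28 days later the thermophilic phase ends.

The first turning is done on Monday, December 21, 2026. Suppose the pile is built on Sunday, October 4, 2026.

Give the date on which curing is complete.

Friday, January 22, 2027

The first turning is done: Dec 21, 2026.
The thermophilic phase ends: Dec 21, 2026 + 28 days = Jan 18, 2027.
The pile is built: Oct 4, 2026.
The pile reaches peak temperature: Oct 4, 2026 + 58 days = Dec 1, 2026.
Both prerequisites met — the thermophilic phase ends (Jan 18, 2027), the pile reaches peak temperature (Dec 1, 2026); the later is Jan 18, 2027.
Curing is complete: Jan 18, 2027 + 4 days = Jan 22, 2027.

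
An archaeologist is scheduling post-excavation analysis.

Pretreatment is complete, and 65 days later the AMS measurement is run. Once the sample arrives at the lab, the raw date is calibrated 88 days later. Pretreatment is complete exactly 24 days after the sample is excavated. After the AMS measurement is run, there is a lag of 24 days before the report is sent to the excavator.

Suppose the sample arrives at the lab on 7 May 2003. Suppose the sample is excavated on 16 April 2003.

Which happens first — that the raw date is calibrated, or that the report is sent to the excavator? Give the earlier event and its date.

The sample arrives at the lab: May 7, 2003.
The raw date is calibrated: May 7, 2003 + 88 days = Aug 3, 2003.
The sample is excavated: Apr 16, 2003.
Pretreatment is complete: Apr 16, 2003 + 24 days = May 10, 2003.
The AMS measurement is run: May 10, 2003 + 65 days = Jul 14, 2003.
The report is sent to the excavator: Jul 14, 2003 + 24 days = Aug 7, 2003.
Comparing: the raw date is calibrated on Aug 3, 2003 vs the report is sent to the excavator on Aug 7, 2003. Earlier: the raw date is calibrated.

The raw date is calibrated — 3 August 2003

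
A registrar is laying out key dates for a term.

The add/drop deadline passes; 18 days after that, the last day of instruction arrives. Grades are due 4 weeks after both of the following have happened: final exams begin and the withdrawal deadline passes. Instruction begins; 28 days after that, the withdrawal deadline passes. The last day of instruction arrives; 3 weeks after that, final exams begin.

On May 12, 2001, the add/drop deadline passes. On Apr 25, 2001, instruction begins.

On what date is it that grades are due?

Jul 18, 2001

The add/drop deadline passes: May 12, 2001.
The last day of instruction arrives: May 12, 2001 + 18 days = May 30, 2001.
Final exams begin: May 30, 2001 + 3 weeks = Jun 20, 2001.
Instruction begins: Apr 25, 2001.
The withdrawal deadline passes: Apr 25, 2001 + 28 days = May 23, 2001.
Both prerequisites met — final exams begin (Jun 20, 2001), the withdrawal deadline passes (May 23, 2001); the later is Jun 20, 2001.
Grades are due: Jun 20, 2001 + 4 weeks = Jul 18, 2001.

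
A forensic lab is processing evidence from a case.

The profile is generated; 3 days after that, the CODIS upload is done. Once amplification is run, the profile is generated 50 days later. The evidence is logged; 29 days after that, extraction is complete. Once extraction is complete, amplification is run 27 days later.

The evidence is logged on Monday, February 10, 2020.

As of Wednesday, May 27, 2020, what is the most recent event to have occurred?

The evidence is logged: Feb 10, 2020.
Extraction is complete: Feb 10, 2020 + 29 days = Mar 10, 2020.
Amplification is run: Mar 10, 2020 + 27 days = Apr 6, 2020.
The profile is generated: Apr 6, 2020 + 50 days = May 26, 2020.
The CODIS upload is done: May 26, 2020 + 3 days = May 29, 2020.
May 27, 2020 falls between when the profile is generated (May 26, 2020) and when the CODIS upload is done (May 29, 2020).

The profile is generated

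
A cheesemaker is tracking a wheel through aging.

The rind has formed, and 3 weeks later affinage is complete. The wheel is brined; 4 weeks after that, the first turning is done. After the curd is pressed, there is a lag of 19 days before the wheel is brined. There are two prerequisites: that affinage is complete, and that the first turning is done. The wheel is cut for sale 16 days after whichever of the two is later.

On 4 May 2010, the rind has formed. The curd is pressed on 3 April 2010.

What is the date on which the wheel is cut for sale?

10 June 2010

The rind has formed: May 4, 2010.
Affinage is complete: May 4, 2010 + 3 weeks = May 25, 2010.
The curd is pressed: Apr 3, 2010.
The wheel is brined: Apr 3, 2010 + 19 days = Apr 22, 2010.
The first turning is done: Apr 22, 2010 + 4 weeks = May 20, 2010.
Both prerequisites met — affinage is complete (May 25, 2010), the first turning is done (May 20, 2010); the later is May 25, 2010.
The wheel is cut for sale: May 25, 2010 + 16 days = Jun 10, 2010.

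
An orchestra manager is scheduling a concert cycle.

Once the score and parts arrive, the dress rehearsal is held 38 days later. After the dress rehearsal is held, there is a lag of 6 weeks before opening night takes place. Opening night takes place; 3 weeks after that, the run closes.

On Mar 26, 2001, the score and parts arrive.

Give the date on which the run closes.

The score and parts arrive: Mar 26, 2001.
The dress rehearsal is held: Mar 26, 2001 + 38 days = May 3, 2001.
Opening night takes place: May 3, 2001 + 6 weeks = Jun 14, 2001.
The run closes: Jun 14, 2001 + 3 weeks = Jul 5, 2001.

Jul 5, 2001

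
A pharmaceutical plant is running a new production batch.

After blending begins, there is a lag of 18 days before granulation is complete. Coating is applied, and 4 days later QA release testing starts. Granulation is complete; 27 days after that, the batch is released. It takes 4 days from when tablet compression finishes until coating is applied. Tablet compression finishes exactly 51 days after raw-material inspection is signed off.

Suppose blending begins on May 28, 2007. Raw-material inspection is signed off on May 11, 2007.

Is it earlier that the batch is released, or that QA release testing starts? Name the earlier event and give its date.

QA release testing starts — Jul 9, 2007

Blending begins: May 28, 2007.
Granulation is complete: May 28, 2007 + 18 days = Jun 15, 2007.
The batch is released: Jun 15, 2007 + 27 days = Jul 12, 2007.
Raw-material inspection is signed off: May 11, 2007.
Tablet compression finishes: May 11, 2007 + 51 days = Jul 1, 2007.
Coating is applied: Jul 1, 2007 + 4 days = Jul 5, 2007.
QA release testing starts: Jul 5, 2007 + 4 days = Jul 9, 2007.
Comparing: the batch is released on Jul 12, 2007 vs QA release testing starts on Jul 9, 2007. Earlier: QA release testing starts.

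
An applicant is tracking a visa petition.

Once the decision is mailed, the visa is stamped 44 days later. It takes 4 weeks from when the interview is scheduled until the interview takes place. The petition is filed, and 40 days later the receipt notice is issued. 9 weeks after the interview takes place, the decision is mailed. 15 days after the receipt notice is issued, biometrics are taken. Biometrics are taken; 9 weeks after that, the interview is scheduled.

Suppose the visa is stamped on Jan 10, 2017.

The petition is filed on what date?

The visa is stamped: Jan 10, 2017.
The decision is mailed: Jan 10, 2017 − 44 days = Nov 27, 2016.
The interview takes place: Nov 27, 2016 − 9 weeks = Sep 25, 2016.
The interview is scheduled: Sep 25, 2016 − 4 weeks = Aug 28, 2016.
Biometrics are taken: Aug 28, 2016 − 9 weeks = Jun 26, 2016.
The receipt notice is issued: Jun 26, 2016 − 15 days = Jun 11, 2016.
The petition is filed: Jun 11, 2016 − 40 days = May 2, 2016.

May 2, 2016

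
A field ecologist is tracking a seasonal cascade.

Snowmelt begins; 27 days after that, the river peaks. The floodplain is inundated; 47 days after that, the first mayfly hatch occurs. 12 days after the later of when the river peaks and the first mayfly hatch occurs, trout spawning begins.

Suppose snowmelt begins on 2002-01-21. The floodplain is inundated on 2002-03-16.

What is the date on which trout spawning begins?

2002-05-14

Snowmelt begins: Jan 21, 2002.
The river peaks: Jan 21, 2002 + 27 days = Feb 17, 2002.
The floodplain is inundated: Mar 16, 2002.
The first mayfly hatch occurs: Mar 16, 2002 + 47 days = May 2, 2002.
Both prerequisites met — the river peaks (Feb 17, 2002), the first mayfly hatch occurs (May 2, 2002); the later is May 2, 2002.
Trout spawning begins: May 2, 2002 + 12 days = May 14, 2002.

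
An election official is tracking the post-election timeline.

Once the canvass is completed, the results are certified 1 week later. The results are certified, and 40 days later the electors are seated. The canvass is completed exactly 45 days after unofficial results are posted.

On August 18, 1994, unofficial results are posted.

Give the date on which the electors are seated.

November 18, 1994

Unofficial results are posted: Aug 18, 1994.
The canvass is completed: Aug 18, 1994 + 45 days = Oct 2, 1994.
The results are certified: Oct 2, 1994 + 1 week = Oct 9, 1994.
The electors are seated: Oct 9, 1994 + 40 days = Nov 18, 1994.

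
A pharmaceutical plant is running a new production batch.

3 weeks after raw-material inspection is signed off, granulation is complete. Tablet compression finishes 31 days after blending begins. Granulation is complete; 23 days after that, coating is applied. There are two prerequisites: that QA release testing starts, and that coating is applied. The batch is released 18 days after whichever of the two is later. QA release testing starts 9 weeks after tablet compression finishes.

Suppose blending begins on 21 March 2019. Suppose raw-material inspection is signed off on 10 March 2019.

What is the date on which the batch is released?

Blending begins: Mar 21, 2019.
Tablet compression finishes: Mar 21, 2019 + 31 days = Apr 21, 2019.
QA release testing starts: Apr 21, 2019 + 9 weeks = Jun 23, 2019.
Raw-material inspection is signed off: Mar 10, 2019.
Granulation is complete: Mar 10, 2019 + 3 weeks = Mar 31, 2019.
Coating is applied: Mar 31, 2019 + 23 days = Apr 23, 2019.
Both prerequisites met — QA release testing starts (Jun 23, 2019), coating is applied (Apr 23, 2019); the later is Jun 23, 2019.
The batch is released: Jun 23, 2019 + 18 days = Jul 11, 2019.

11 July 2019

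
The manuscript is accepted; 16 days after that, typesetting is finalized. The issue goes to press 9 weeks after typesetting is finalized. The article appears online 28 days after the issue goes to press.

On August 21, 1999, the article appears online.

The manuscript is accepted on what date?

The article appears online: Aug 21, 1999.
The issue goes to press: Aug 21, 1999 − 28 days = Jul 24, 1999.
Typesetting is finalized: Jul 24, 1999 − 9 weeks = May 22, 1999.
The manuscript is accepted: May 22, 1999 − 16 days = May 6, 1999.

May 6, 1999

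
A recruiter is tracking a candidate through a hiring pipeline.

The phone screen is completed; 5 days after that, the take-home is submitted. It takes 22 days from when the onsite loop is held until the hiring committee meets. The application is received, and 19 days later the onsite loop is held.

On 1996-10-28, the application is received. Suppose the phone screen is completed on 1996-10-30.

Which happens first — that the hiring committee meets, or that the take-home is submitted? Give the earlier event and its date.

The application is received: Oct 28, 1996.
The onsite loop is held: Oct 28, 1996 + 19 days = Nov 16, 1996.
The hiring committee meets: Nov 16, 1996 + 22 days = Dec 8, 1996.
The phone screen is completed: Oct 30, 1996.
The take-home is submitted: Oct 30, 1996 + 5 days = Nov 4, 1996.
Comparing: the hiring committee meets on Dec 8, 1996 vs the take-home is submitted on Nov 4, 1996. Earlier: the take-home is submitted.

The take-home is submitted — 1996-11-04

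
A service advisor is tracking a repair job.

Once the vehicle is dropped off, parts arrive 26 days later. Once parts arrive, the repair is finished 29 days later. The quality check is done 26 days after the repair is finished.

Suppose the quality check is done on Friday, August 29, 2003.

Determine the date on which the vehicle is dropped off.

Monday, June 9, 2003

The quality check is done: Aug 29, 2003.
The repair is finished: Aug 29, 2003 − 26 days = Aug 3, 2003.
Parts arrive: Aug 3, 2003 − 29 days = Jul 5, 2003.
The vehicle is dropped off: Jul 5, 2003 − 26 days = Jun 9, 2003.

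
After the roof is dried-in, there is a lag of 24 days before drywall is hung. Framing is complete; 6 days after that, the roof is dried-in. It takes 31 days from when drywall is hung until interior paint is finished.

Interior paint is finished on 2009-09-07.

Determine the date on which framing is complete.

Interior paint is finished: Sep 7, 2009.
Drywall is hung: Sep 7, 2009 − 31 days = Aug 7, 2009.
The roof is dried-in: Aug 7, 2009 − 24 days = Jul 14, 2009.
Framing is complete: Jul 14, 2009 − 6 days = Jul 8, 2009.

2009-07-08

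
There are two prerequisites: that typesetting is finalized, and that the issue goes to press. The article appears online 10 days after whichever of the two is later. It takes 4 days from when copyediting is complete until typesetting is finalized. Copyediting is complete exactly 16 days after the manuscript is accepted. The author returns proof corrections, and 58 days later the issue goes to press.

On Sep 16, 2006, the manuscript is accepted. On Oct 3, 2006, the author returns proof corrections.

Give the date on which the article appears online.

The manuscript is accepted: Sep 16, 2006.
Copyediting is complete: Sep 16, 2006 + 16 days = Oct 2, 2006.
Typesetting is finalized: Oct 2, 2006 + 4 days = Oct 6, 2006.
The author returns proof corrections: Oct 3, 2006.
The issue goes to press: Oct 3, 2006 + 58 days = Nov 30, 2006.
Both prerequisites met — typesetting is finalized (Oct 6, 2006), the issue goes to press (Nov 30, 2006); the later is Nov 30, 2006.
The article appears online: Nov 30, 2006 + 10 days = Dec 10, 2006.

Dec 10, 2006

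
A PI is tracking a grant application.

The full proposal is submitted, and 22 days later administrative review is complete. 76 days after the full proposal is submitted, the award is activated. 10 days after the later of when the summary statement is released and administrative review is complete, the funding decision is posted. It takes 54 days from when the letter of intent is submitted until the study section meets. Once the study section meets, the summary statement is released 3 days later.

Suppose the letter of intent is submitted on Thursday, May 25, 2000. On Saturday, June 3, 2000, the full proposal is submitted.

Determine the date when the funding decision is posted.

The letter of intent is submitted: May 25, 2000.
The study section meets: May 25, 2000 + 54 days = Jul 18, 2000.
The summary statement is released: Jul 18, 2000 + 3 days = Jul 21, 2000.
The full proposal is submitted: Jun 3, 2000.
Administrative review is complete: Jun 3, 2000 + 22 days = Jun 25, 2000.
Both prerequisites met — the summary statement is released (Jul 21, 2000), administrative review is complete (Jun 25, 2000); the later is Jul 21, 2000.
The funding decision is posted: Jul 21, 2000 + 10 days = Jul 31, 2000.

Monday, July 31, 2000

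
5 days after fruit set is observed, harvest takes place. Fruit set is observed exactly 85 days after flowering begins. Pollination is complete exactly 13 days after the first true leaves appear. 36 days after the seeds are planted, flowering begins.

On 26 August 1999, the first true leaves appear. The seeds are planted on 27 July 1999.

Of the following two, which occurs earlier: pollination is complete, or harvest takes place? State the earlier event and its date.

The first true leaves appear: Aug 26, 1999.
Pollination is complete: Aug 26, 1999 + 13 days = Sep 8, 1999.
The seeds are planted: Jul 27, 1999.
Flowering begins: Jul 27, 1999 + 36 days = Sep 1, 1999.
Fruit set is observed: Sep 1, 1999 + 85 days = Nov 25, 1999.
Harvest takes place: Nov 25, 1999 + 5 days = Nov 30, 1999.
Comparing: pollination is complete on Sep 8, 1999 vs harvest takes place on Nov 30, 1999. Earlier: pollination is complete.

Pollination is complete — 8 September 1999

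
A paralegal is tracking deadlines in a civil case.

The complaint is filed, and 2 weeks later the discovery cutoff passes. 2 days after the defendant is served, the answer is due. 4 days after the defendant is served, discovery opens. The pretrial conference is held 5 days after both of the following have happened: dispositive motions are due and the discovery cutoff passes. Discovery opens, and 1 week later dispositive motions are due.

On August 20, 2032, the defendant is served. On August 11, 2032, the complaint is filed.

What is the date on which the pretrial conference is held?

September 5, 2032

The defendant is served: Aug 20, 2032.
Discovery opens: Aug 20, 2032 + 4 days = Aug 24, 2032.
Dispositive motions are due: Aug 24, 2032 + 1 week = Aug 31, 2032.
The complaint is filed: Aug 11, 2032.
The discovery cutoff passes: Aug 11, 2032 + 2 weeks = Aug 25, 2032.
Both prerequisites met — dispositive motions are due (Aug 31, 2032), the discovery cutoff passes (Aug 25, 2032); the later is Aug 31, 2032.
The pretrial conference is held: Aug 31, 2032 + 5 days = Sep 5, 2032.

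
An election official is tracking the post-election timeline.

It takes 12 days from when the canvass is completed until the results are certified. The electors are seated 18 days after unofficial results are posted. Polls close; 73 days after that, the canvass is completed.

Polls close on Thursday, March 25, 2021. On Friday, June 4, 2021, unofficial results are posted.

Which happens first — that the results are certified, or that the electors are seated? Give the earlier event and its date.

Polls close: Mar 25, 2021.
The canvass is completed: Mar 25, 2021 + 73 days = Jun 6, 2021.
The results are certified: Jun 6, 2021 + 12 days = Jun 18, 2021.
Unofficial results are posted: Jun 4, 2021.
The electors are seated: Jun 4, 2021 + 18 days = Jun 22, 2021.
Comparing: the results are certified on Jun 18, 2021 vs the electors are seated on Jun 22, 2021. Earlier: the results are certified.

The results are certified — Friday, June 18, 2021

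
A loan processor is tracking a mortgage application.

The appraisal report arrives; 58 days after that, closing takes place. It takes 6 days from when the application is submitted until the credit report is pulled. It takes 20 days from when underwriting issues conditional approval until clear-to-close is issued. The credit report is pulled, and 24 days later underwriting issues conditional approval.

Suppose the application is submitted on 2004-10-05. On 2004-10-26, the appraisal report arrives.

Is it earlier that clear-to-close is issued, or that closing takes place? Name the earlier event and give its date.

Clear-to-close is issued — 2004-11-24

The application is submitted: Oct 5, 2004.
The credit report is pulled: Oct 5, 2004 + 6 days = Oct 11, 2004.
Underwriting issues conditional approval: Oct 11, 2004 + 24 days = Nov 4, 2004.
Clear-to-close is issued: Nov 4, 2004 + 20 days = Nov 24, 2004.
The appraisal report arrives: Oct 26, 2004.
Closing takes place: Oct 26, 2004 + 58 days = Dec 23, 2004.
Comparing: clear-to-close is issued on Nov 24, 2004 vs closing takes place on Dec 23, 2004. Earlier: clear-to-close is issued.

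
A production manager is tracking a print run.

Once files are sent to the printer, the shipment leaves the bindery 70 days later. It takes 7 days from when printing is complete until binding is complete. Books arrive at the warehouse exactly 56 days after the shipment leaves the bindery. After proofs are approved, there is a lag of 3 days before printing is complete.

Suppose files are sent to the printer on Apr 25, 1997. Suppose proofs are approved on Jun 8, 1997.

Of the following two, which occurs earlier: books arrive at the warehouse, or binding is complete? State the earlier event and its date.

Files are sent to the printer: Apr 25, 1997.
The shipment leaves the bindery: Apr 25, 1997 + 70 days = Jul 4, 1997.
Books arrive at the warehouse: Jul 4, 1997 + 56 days = Aug 29, 1997.
Proofs are approved: Jun 8, 1997.
Printing is complete: Jun 8, 1997 + 3 days = Jun 11, 1997.
Binding is complete: Jun 11, 1997 + 7 days = Jun 18, 1997.
Comparing: books arrive at the warehouse on Aug 29, 1997 vs binding is complete on Jun 18, 1997. Earlier: binding is complete.

Binding is complete — Jun 18, 1997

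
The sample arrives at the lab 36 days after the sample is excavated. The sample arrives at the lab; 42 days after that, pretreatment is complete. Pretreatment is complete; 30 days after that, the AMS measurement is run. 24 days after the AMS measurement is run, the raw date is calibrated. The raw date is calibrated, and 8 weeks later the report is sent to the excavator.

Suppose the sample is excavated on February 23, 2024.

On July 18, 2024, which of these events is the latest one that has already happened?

The sample is excavated: Feb 23, 2024.
The sample arrives at the lab: Feb 23, 2024 + 36 days = Mar 30, 2024.
Pretreatment is complete: Mar 30, 2024 + 42 days = May 11, 2024.
The AMS measurement is run: May 11, 2024 + 30 days = Jun 10, 2024.
The raw date is calibrated: Jun 10, 2024 + 24 days = Jul 4, 2024.
The report is sent to the excavator: Jul 4, 2024 + 8 weeks = Aug 29, 2024.
Jul 18, 2024 falls between when the raw date is calibrated (Jul 4, 2024) and when the report is sent to the excavator (Aug 29, 2024).

The raw date is calibrated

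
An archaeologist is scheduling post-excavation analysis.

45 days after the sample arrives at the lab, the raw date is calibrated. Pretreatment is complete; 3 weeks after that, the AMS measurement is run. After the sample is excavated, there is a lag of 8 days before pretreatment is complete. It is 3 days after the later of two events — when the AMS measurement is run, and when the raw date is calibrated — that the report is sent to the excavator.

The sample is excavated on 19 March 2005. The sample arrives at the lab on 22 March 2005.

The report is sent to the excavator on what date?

The sample is excavated: Mar 19, 2005.
Pretreatment is complete: Mar 19, 2005 + 8 days = Mar 27, 2005.
The AMS measurement is run: Mar 27, 2005 + 3 weeks = Apr 17, 2005.
The sample arrives at the lab: Mar 22, 2005.
The raw date is calibrated: Mar 22, 2005 + 45 days = May 6, 2005.
Both prerequisites met — the AMS measurement is run (Apr 17, 2005), the raw date is calibrated (May 6, 2005); the later is May 6, 2005.
The report is sent to the excavator: May 6, 2005 + 3 days = May 9, 2005.

9 May 2005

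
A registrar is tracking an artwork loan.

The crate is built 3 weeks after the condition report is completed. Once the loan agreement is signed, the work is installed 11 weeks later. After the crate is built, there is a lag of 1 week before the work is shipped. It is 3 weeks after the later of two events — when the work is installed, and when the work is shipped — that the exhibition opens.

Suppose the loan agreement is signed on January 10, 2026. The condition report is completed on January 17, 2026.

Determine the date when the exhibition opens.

April 18, 2026

The loan agreement is signed: Jan 10, 2026.
The work is installed: Jan 10, 2026 + 11 weeks = Mar 28, 2026.
The condition report is completed: Jan 17, 2026.
The crate is built: Jan 17, 2026 + 3 weeks = Feb 7, 2026.
The work is shipped: Feb 7, 2026 + 1 week = Feb 14, 2026.
Both prerequisites met — the work is installed (Mar 28, 2026), the work is shipped (Feb 14, 2026); the later is Mar 28, 2026.
The exhibition opens: Mar 28, 2026 + 3 weeks = Apr 18, 2026.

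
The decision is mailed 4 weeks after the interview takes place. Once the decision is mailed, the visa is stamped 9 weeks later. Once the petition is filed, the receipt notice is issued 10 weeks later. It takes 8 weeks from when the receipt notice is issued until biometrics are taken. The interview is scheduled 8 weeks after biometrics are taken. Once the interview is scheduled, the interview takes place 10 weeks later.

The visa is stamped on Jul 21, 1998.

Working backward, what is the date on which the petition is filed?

Aug 12, 1997

The visa is stamped: Jul 21, 1998.
The decision is mailed: Jul 21, 1998 − 9 weeks = May 19, 1998.
The interview takes place: May 19, 1998 − 4 weeks = Apr 21, 1998.
The interview is scheduled: Apr 21, 1998 − 10 weeks = Feb 10, 1998.
Biometrics are taken: Feb 10, 1998 − 8 weeks = Dec 16, 1997.
The receipt notice is issued: Dec 16, 1997 − 8 weeks = Oct 21, 1997.
The petition is filed: Oct 21, 1997 − 10 weeks = Aug 12, 1997.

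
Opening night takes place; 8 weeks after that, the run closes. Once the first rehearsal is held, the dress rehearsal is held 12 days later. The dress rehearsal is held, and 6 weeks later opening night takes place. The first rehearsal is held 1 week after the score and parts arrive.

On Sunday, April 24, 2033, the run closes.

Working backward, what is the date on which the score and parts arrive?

The run closes: Apr 24, 2033.
Opening night takes place: Apr 24, 2033 − 8 weeks = Feb 27, 2033.
The dress rehearsal is held: Feb 27, 2033 − 6 weeks = Jan 16, 2033.
The first rehearsal is held: Jan 16, 2033 − 12 days = Jan 4, 2033.
The score and parts arrive: Jan 4, 2033 − 1 week = Dec 28, 2032.

Tuesday, December 28, 2032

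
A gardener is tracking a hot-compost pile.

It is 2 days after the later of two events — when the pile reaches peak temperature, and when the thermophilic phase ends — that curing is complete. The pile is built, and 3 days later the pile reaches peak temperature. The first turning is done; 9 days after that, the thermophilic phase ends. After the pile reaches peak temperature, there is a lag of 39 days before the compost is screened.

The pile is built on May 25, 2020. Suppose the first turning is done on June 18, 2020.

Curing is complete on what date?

The pile is built: May 25, 2020.
The pile reaches peak temperature: May 25, 2020 + 3 days = May 28, 2020.
The first turning is done: Jun 18, 2020.
The thermophilic phase ends: Jun 18, 2020 + 9 days = Jun 27, 2020.
Both prerequisites met — the pile reaches peak temperature (May 28, 2020), the thermophilic phase ends (Jun 27, 2020); the later is Jun 27, 2020.
Curing is complete: Jun 27, 2020 + 2 days = Jun 29, 2020.

June 29, 2020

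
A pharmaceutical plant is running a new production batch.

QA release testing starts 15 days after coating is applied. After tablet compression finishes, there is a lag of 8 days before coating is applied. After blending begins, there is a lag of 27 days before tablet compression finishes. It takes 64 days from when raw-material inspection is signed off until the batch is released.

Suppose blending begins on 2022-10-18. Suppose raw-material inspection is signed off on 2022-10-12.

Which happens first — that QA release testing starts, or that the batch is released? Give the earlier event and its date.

QA release testing starts — 2022-12-07

Blending begins: Oct 18, 2022.
Tablet compression finishes: Oct 18, 2022 + 27 days = Nov 14, 2022.
Coating is applied: Nov 14, 2022 + 8 days = Nov 22, 2022.
QA release testing starts: Nov 22, 2022 + 15 days = Dec 7, 2022.
Raw-material inspection is signed off: Oct 12, 2022.
The batch is released: Oct 12, 2022 + 64 days = Dec 15, 2022.
Comparing: QA release testing starts on Dec 7, 2022 vs the batch is released on Dec 15, 2022. Earlier: QA release testing starts.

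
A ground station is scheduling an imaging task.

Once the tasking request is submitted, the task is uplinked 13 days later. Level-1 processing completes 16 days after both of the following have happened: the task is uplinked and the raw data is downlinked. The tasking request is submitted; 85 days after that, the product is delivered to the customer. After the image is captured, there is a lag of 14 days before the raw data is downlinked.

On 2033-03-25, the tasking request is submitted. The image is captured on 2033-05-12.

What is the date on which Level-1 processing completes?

The tasking request is submitted: Mar 25, 2033.
The task is uplinked: Mar 25, 2033 + 13 days = Apr 7, 2033.
The image is captured: May 12, 2033.
The raw data is downlinked: May 12, 2033 + 14 days = May 26, 2033.
Both prerequisites met — the task is uplinked (Apr 7, 2033), the raw data is downlinked (May 26, 2033); the later is May 26, 2033.
Level-1 processing completes: May 26, 2033 + 16 days = Jun 11, 2033.

2033-06-11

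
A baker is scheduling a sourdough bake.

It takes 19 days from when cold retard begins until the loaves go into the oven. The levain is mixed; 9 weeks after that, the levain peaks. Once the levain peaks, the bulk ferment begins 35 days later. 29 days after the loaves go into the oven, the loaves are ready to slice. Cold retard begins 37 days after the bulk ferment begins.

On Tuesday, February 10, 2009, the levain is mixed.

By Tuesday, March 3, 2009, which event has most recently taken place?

The levain is mixed

The levain is mixed: Feb 10, 2009.
The levain peaks: Feb 10, 2009 + 9 weeks = Apr 14, 2009.
The bulk ferment begins: Apr 14, 2009 + 35 days = May 19, 2009.
Cold retard begins: May 19, 2009 + 37 days = Jun 25, 2009.
The loaves go into the oven: Jun 25, 2009 + 19 days = Jul 14, 2009.
The loaves are ready to slice: Jul 14, 2009 + 29 days = Aug 12, 2009.
Mar 3, 2009 falls between when the levain is mixed (Feb 10, 2009) and when the levain peaks (Apr 14, 2009).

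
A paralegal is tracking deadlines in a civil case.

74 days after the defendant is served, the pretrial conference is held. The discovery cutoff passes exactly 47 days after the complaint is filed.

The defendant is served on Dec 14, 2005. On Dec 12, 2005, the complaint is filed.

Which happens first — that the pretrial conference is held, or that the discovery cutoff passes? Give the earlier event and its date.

The defendant is served: Dec 14, 2005.
The pretrial conference is held: Dec 14, 2005 + 74 days = Feb 26, 2006.
The complaint is filed: Dec 12, 2005.
The discovery cutoff passes: Dec 12, 2005 + 47 days = Jan 28, 2006.
Comparing: the pretrial conference is held on Feb 26, 2006 vs the discovery cutoff passes on Jan 28, 2006. Earlier: the discovery cutoff passes.

The discovery cutoff passes — Jan 28, 2006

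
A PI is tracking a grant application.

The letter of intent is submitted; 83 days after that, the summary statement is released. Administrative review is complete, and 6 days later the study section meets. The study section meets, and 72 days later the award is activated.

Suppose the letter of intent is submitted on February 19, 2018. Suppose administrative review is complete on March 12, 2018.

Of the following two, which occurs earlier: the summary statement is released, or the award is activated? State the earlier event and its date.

The summary statement is released — May 13, 2018

The letter of intent is submitted: Feb 19, 2018.
The summary statement is released: Feb 19, 2018 + 83 days = May 13, 2018.
Administrative review is complete: Mar 12, 2018.
The study section meets: Mar 12, 2018 + 6 days = Mar 18, 2018.
The award is activated: Mar 18, 2018 + 72 days = May 29, 2018.
Comparing: the summary statement is released on May 13, 2018 vs the award is activated on May 29, 2018. Earlier: the summary statement is released.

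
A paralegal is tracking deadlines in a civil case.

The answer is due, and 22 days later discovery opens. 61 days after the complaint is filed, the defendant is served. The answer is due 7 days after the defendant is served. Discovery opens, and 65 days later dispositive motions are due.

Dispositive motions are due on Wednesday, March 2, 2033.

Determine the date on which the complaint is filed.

Tuesday, September 28, 2032

Dispositive motions are due: Mar 2, 2033.
Discovery opens: Mar 2, 2033 − 65 days = Dec 27, 2032.
The answer is due: Dec 27, 2032 − 22 days = Dec 5, 2032.
The defendant is served: Dec 5, 2032 − 7 days = Nov 28, 2032.
The complaint is filed: Nov 28, 2032 − 61 days = Sep 28, 2032.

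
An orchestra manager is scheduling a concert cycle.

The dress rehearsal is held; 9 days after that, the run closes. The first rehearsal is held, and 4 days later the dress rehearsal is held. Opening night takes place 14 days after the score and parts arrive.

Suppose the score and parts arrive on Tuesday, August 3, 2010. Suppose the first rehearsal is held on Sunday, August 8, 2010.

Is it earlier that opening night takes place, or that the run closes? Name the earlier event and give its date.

Opening night takes place — Tuesday, August 17, 2010

The score and parts arrive: Aug 3, 2010.
Opening night takes place: Aug 3, 2010 + 14 days = Aug 17, 2010.
The first rehearsal is held: Aug 8, 2010.
The dress rehearsal is held: Aug 8, 2010 + 4 days = Aug 12, 2010.
The run closes: Aug 12, 2010 + 9 days = Aug 21, 2010.
Comparing: opening night takes place on Aug 17, 2010 vs the run closes on Aug 21, 2010. Earlier: opening night takes place.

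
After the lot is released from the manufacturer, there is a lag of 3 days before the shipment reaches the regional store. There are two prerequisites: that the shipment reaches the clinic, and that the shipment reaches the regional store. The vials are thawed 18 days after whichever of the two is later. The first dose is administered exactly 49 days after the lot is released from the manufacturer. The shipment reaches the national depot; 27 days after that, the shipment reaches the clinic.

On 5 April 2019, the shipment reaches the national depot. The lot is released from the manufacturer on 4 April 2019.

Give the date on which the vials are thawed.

20 May 2019

The shipment reaches the national depot: Apr 5, 2019.
The shipment reaches the clinic: Apr 5, 2019 + 27 days = May 2, 2019.
The lot is released from the manufacturer: Apr 4, 2019.
The shipment reaches the regional store: Apr 4, 2019 + 3 days = Apr 7, 2019.
Both prerequisites met — the shipment reaches the clinic (May 2, 2019), the shipment reaches the regional store (Apr 7, 2019); the later is May 2, 2019.
The vials are thawed: May 2, 2019 + 18 days = May 20, 2019.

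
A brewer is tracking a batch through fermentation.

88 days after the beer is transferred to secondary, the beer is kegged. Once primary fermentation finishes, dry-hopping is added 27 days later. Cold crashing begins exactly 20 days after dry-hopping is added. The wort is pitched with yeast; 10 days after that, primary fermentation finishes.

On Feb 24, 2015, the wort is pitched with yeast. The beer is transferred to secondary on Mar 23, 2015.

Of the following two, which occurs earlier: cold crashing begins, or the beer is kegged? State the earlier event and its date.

The wort is pitched with yeast: Feb 24, 2015.
Primary fermentation finishes: Feb 24, 2015 + 10 days = Mar 6, 2015.
Dry-hopping is added: Mar 6, 2015 + 27 days = Apr 2, 2015.
Cold crashing begins: Apr 2, 2015 + 20 days = Apr 22, 2015.
The beer is transferred to secondary: Mar 23, 2015.
The beer is kegged: Mar 23, 2015 + 88 days = Jun 19, 2015.
Comparing: cold crashing begins on Apr 22, 2015 vs the beer is kegged on Jun 19, 2015. Earlier: cold crashing begins.

Cold crashing begins — Apr 22, 2015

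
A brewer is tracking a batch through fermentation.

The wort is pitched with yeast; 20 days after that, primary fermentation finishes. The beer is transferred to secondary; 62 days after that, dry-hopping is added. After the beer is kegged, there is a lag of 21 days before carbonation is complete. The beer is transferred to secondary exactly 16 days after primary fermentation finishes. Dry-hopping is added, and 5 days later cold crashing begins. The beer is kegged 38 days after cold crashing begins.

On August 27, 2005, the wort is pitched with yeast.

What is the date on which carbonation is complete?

The wort is pitched with yeast: Aug 27, 2005.
Primary fermentation finishes: Aug 27, 2005 + 20 days = Sep 16, 2005.
The beer is transferred to secondary: Sep 16, 2005 + 16 days = Oct 2, 2005.
Dry-hopping is added: Oct 2, 2005 + 62 days = Dec 3, 2005.
Cold crashing begins: Dec 3, 2005 + 5 days = Dec 8, 2005.
The beer is kegged: Dec 8, 2005 + 38 days = Jan 15, 2006.
Carbonation is complete: Jan 15, 2006 + 21 days = Feb 5, 2006.

February 5, 2006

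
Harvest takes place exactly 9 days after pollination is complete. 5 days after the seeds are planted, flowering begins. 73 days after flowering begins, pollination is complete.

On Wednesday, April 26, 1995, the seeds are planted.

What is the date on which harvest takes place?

Saturday, July 22, 1995

The seeds are planted: Apr 26, 1995.
Flowering begins: Apr 26, 1995 + 5 days = May 1, 1995.
Pollination is complete: May 1, 1995 + 73 days = Jul 13, 1995.
Harvest takes place: Jul 13, 1995 + 9 days = Jul 22, 1995.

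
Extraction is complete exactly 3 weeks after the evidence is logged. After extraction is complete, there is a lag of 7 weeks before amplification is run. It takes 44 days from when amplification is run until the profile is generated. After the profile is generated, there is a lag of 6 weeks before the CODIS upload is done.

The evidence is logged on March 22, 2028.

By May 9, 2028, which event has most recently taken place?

Extraction is complete

The evidence is logged: Mar 22, 2028.
Extraction is complete: Mar 22, 2028 + 3 weeks = Apr 12, 2028.
Amplification is run: Apr 12, 2028 + 7 weeks = May 31, 2028.
The profile is generated: May 31, 2028 + 44 days = Jul 14, 2028.
The CODIS upload is done: Jul 14, 2028 + 6 weeks = Aug 25, 2028.
May 9, 2028 falls between when extraction is complete (Apr 12, 2028) and when amplification is run (May 31, 2028).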